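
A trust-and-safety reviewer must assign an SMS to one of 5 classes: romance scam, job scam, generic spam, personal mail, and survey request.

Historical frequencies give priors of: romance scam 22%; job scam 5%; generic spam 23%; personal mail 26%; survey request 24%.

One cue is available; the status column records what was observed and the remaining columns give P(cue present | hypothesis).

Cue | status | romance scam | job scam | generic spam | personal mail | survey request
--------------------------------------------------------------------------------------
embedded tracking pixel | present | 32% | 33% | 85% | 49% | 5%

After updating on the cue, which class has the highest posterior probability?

Multiply each prior by the likelihood of the cue:
  romance scam: 0.22 × 0.32 = 0.0704
  job scam: 0.05 × 0.33 = 0.0165
  generic spam: 0.23 × 0.85 = 0.1955
  personal mail: 0.26 × 0.49 = 0.1274
  survey request: 0.24 × 0.05 = 0.012
Normalizing constant Z = 0.0704 + 0.0165 + 0.1955 + 0.1274 + 0.012 = 0.4218.
P(romance scam | evidence) ≈ 0.0704 / 0.4218 ≈ 0.167
P(job scam | evidence) ≈ 0.0165 / 0.4218 ≈ 0.039
P(generic spam | evidence) ≈ 0.1955 / 0.4218 ≈ 0.463
P(personal mail | evidence) ≈ 0.1274 / 0.4218 ≈ 0.302
P(survey request | evidence) ≈ 0.012 / 0.4218 ≈ 0.028
The largest is 0.463, so generic spam is most probable.

generic spam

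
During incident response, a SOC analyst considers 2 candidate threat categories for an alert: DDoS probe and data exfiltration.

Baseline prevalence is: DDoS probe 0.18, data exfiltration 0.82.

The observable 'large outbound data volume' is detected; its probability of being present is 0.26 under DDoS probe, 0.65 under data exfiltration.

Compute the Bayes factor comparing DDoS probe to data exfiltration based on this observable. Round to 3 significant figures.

Likelihood of this observable under each hypothesis:
  DDoS probe: 0.26
  data exfiltration: 0.65
Bayes factor = 0.26 / 0.65 ≈ 0.400

0.400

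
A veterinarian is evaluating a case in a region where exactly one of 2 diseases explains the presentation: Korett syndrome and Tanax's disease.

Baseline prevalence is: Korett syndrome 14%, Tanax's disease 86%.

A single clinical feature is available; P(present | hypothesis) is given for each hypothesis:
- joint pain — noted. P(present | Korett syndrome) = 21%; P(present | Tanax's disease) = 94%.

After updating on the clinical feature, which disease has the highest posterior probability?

Tanax's disease

Multiply each prior by the likelihood of the clinical feature:
  Korett syndrome: 0.14 × 0.21 = 0.0294
  Tanax's disease: 0.86 × 0.94 = 0.8084
The unnormalized weights sum to 0.8378.
P(Korett syndrome | evidence) ≈ 0.0294 / 0.8378 ≈ 0.035
P(Tanax's disease | evidence) ≈ 0.8084 / 0.8378 ≈ 0.965
The largest is 0.965, so Tanax's disease is most probable.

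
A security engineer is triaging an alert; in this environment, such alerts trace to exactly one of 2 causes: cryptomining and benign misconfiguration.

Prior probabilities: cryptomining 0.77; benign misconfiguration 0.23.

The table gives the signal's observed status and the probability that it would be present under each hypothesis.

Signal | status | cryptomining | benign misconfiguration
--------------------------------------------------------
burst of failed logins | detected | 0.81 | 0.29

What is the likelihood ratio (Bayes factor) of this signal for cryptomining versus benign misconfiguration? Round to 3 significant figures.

2.79

The Bayes factor is the ratio of the two likelihoods.
  cryptomining: 0.81
  benign misconfiguration: 0.29
Bayes factor = 0.81 / 0.29 ≈ 2.79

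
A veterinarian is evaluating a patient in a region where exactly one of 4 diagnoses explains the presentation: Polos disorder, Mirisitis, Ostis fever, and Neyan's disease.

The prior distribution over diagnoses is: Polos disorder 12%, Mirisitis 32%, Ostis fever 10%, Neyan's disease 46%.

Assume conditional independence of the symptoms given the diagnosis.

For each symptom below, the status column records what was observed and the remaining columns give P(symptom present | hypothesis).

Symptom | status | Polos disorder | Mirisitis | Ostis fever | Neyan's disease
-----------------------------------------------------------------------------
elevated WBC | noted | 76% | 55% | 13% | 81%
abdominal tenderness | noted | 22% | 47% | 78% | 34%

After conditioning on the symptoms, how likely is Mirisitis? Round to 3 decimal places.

0.345

For each hypothesis, the unnormalized posterior weight is prior × product of the symptom likelihoods:
  Polos disorder: 0.12 × 0.76 × 0.22 = 0.020064
  Mirisitis: 0.32 × 0.55 × 0.47 = 0.08272
  Ostis fever: 0.10 × 0.13 × 0.78 = 0.01014
  Neyan's disease: 0.46 × 0.81 × 0.34 = 0.12668
Marginal likelihood of the evidence = 0.23961.
P(Mirisitis | evidence) = 0.08272 / 0.23961 ≈ 0.345.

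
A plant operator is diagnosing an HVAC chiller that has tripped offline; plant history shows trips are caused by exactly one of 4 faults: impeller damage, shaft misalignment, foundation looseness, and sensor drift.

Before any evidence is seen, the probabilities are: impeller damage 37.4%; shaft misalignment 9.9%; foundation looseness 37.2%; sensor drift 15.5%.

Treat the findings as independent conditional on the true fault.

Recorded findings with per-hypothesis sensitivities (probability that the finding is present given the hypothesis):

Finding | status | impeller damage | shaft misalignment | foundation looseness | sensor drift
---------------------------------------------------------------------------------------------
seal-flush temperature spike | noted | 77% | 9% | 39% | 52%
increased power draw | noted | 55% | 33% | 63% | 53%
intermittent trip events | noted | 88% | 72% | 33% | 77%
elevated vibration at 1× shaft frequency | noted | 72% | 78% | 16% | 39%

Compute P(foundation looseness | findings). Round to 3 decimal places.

For each hypothesis, the unnormalized posterior weight is prior × product of the finding likelihoods:
  impeller damage: 0.374 × 0.77 × 0.55 × 0.88 × 0.72 = 0.10036
  shaft misalignment: 0.099 × 0.09 × 0.33 × 0.72 × 0.78 = 0.0016513
  foundation looseness: 0.372 × 0.39 × 0.63 × 0.33 × 0.16 = 0.0048259
  sensor drift: 0.155 × 0.52 × 0.53 × 0.77 × 0.39 = 0.012828
Marginal likelihood of the evidence = 0.11966.
P(foundation looseness | evidence) = 0.0048259 / 0.11966 ≈ 0.040.

0.040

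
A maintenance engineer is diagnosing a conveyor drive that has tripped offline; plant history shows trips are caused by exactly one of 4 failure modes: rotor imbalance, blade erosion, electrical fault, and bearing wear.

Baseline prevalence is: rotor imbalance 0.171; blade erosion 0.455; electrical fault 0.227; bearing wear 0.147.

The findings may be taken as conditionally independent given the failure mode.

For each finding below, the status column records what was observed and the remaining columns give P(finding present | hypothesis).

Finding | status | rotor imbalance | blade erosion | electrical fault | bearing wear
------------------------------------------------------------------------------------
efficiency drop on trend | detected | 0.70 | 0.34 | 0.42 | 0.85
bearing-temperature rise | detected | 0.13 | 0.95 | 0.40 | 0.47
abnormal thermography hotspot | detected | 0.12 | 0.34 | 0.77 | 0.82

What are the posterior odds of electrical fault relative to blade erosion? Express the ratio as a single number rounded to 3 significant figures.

Posterior odds equal prior odds times the likelihood ratio; only the two competing hypotheses matter.
  electrical fault: 0.227 × 0.42 × 0.40 × 0.77 = 0.029365
  blade erosion: 0.455 × 0.34 × 0.95 × 0.34 = 0.049968
Posterior odds = 0.029365 / 0.049968 ≈ 0.588.

0.588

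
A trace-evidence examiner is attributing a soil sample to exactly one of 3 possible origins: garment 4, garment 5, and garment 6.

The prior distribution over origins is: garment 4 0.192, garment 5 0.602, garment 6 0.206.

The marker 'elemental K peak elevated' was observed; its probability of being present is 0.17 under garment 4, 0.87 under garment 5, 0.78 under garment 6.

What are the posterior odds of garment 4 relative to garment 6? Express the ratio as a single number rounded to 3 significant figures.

The normalizing constant cancels in an odds ratio, so compute prior × likelihood for the two hypotheses only:
  garment 4: 0.192 × 0.17 = 0.03264
  garment 6: 0.206 × 0.78 = 0.16068
Posterior odds = 0.03264 / 0.16068 ≈ 0.203.

0.203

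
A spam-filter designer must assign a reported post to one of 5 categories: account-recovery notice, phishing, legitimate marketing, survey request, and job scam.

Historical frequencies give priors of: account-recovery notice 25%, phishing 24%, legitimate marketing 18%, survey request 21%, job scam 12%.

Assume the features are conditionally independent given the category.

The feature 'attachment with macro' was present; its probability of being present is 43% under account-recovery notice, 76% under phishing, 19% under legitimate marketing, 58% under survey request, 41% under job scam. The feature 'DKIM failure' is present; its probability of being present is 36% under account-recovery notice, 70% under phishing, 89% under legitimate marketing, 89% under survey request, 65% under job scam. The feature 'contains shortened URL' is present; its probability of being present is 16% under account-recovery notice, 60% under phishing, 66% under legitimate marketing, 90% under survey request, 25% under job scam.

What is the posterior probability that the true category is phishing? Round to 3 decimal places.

For each hypothesis, the unnormalized posterior weight is prior × product of the feature likelihoods:
  account-recovery notice: 0.25 × 0.43 × 0.36 × 0.16 = 0.006192
  phishing: 0.24 × 0.76 × 0.70 × 0.60 = 0.076608
  legitimate marketing: 0.18 × 0.19 × 0.89 × 0.66 = 0.020089
  survey request: 0.21 × 0.58 × 0.89 × 0.90 = 0.097562
  job scam: 0.12 × 0.41 × 0.65 × 0.25 = 0.007995
Marginal likelihood of the evidence = 0.20845.
P(phishing | evidence) = 0.076608 / 0.20845 ≈ 0.368.

0.368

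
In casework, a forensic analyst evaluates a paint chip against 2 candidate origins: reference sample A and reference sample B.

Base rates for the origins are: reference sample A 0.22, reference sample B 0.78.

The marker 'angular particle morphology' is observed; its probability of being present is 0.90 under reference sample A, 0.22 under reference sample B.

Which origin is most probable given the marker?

reference sample A

Multiply each prior by the likelihood of the marker:
  reference sample A: 0.22 × 0.90 = 0.198
  reference sample B: 0.78 × 0.22 = 0.1716
Marginal likelihood of the evidence = 0.3696.
P(reference sample A | evidence) ≈ 0.198 / 0.3696 ≈ 0.536
P(reference sample B | evidence) ≈ 0.1716 / 0.3696 ≈ 0.464
The largest is 0.536, so reference sample A is most probable.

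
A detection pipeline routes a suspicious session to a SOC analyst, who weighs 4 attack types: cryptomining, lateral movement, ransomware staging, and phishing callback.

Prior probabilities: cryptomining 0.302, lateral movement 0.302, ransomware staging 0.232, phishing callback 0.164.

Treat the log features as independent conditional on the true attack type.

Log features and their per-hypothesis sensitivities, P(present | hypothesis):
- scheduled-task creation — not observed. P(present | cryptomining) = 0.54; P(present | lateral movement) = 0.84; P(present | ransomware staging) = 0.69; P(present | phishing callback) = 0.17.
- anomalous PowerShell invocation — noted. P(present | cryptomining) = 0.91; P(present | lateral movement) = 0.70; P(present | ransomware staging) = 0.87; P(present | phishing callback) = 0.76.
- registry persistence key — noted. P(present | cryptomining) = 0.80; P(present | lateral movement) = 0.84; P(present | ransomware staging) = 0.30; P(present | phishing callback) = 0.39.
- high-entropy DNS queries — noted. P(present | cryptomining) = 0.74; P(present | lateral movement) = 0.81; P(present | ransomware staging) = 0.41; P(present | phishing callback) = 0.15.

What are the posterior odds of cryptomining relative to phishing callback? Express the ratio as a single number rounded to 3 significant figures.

12.4

Unnormalized posterior weight (prior times the log feature likelihoods) for each of the two hypotheses (using 1 − P(present | H) for each absent log feature):
  cryptomining: 0.302 × (1 − 0.54) × 0.91 × 0.80 × 0.74 = 0.074839
  phishing callback: 0.164 × (1 − 0.17) × 0.76 × 0.39 × 0.15 = 0.0060519
Posterior odds = 0.074839 / 0.0060519 ≈ 12.4.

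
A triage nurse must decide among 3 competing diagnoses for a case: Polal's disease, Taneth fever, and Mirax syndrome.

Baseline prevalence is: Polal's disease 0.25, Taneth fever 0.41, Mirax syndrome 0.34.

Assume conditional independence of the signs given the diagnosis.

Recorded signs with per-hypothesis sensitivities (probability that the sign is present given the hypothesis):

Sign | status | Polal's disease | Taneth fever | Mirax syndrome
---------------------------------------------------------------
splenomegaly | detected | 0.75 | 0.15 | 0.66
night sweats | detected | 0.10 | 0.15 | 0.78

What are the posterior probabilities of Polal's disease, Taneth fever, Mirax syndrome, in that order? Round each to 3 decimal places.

By Bayes' rule with conditional independence, the unnormalized weight for each hypothesis is prior × ∏ likelihoods:
  Polal's disease: 0.25 × 0.75 × 0.10 = 0.01875
  Taneth fever: 0.41 × 0.15 × 0.15 = 0.009225
  Mirax syndrome: 0.34 × 0.66 × 0.78 = 0.17503
Marginal likelihood of the evidence = 0.20301.
P(Polal's disease | evidence) = 0.01875 / 0.20301 ≈ 0.092
P(Taneth fever | evidence) = 0.009225 / 0.20301 ≈ 0.045
P(Mirax syndrome | evidence) = 0.17503 / 0.20301 ≈ 0.862

0.092, 0.045, 0.862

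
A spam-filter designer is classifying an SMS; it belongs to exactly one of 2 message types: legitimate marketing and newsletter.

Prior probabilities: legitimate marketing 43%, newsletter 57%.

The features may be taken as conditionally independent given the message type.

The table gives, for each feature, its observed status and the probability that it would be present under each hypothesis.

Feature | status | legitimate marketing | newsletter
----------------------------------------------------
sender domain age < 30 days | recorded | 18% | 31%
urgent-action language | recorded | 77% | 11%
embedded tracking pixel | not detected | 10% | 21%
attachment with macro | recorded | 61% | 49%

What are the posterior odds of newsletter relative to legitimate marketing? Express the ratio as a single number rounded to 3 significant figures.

0.230

Posterior odds equal prior odds times the likelihood ratio; only the two competing hypotheses matter (using 1 − P(present | H) for each absent feature).
  newsletter: 0.57 × 0.31 × 0.11 × (1 − 0.21) × 0.49 = 0.0075241
  legitimate marketing: 0.43 × 0.18 × 0.77 × (1 − 0.10) × 0.61 = 0.032719
Odds(newsletter : legitimate marketing) = 0.0075241 / 0.032719 ≈ 0.230.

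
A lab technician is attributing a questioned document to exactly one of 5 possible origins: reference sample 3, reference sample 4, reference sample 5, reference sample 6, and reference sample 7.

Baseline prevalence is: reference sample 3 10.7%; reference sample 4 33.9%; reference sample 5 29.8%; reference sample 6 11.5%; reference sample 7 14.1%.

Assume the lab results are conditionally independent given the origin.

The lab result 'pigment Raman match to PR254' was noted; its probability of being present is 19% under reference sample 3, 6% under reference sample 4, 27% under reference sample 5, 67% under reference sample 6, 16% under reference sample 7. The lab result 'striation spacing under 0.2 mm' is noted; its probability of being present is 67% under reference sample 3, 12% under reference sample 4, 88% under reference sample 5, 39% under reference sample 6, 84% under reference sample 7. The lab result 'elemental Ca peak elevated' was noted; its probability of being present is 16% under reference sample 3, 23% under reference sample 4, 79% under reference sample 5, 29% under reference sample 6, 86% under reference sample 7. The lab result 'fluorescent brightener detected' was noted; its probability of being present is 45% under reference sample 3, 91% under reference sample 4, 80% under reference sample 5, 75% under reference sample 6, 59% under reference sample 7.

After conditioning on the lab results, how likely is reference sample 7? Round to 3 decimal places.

0.154

Multiply each prior by the joint likelihood of the lab result pattern:
  reference sample 3: 0.107 × 0.19 × 0.67 × 0.16 × 0.45 = 0.00098072
  reference sample 4: 0.339 × 0.06 × 0.12 × 0.23 × 0.91 = 0.00051086
  reference sample 5: 0.298 × 0.27 × 0.88 × 0.79 × 0.80 = 0.044749
  reference sample 6: 0.115 × 0.67 × 0.39 × 0.29 × 0.75 = 0.0065358
  reference sample 7: 0.141 × 0.16 × 0.84 × 0.86 × 0.59 = 0.0096154
The unnormalized weights sum to 0.062391.
P(reference sample 7 | evidence) = 0.0096154 / 0.062391 ≈ 0.154.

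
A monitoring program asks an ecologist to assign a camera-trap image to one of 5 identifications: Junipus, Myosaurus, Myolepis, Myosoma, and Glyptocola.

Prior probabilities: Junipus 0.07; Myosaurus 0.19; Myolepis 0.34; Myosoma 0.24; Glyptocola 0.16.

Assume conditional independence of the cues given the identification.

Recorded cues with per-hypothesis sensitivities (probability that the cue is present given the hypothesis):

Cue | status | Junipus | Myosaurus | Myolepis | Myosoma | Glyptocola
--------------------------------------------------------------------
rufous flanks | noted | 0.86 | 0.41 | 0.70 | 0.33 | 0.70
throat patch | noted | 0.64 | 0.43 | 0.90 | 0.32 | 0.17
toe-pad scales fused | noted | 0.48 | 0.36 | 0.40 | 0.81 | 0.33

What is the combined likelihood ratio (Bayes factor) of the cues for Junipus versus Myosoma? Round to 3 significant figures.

3.09

The Bayes factor is the ratio of the joint likelihoods of the cue pattern under the two hypotheses.
  Junipus: 0.86 × 0.64 × 0.48 = 0.26419
  Myosoma: 0.33 × 0.32 × 0.81 = 0.085536
Bayes factor = 0.26419 / 0.085536 ≈ 3.09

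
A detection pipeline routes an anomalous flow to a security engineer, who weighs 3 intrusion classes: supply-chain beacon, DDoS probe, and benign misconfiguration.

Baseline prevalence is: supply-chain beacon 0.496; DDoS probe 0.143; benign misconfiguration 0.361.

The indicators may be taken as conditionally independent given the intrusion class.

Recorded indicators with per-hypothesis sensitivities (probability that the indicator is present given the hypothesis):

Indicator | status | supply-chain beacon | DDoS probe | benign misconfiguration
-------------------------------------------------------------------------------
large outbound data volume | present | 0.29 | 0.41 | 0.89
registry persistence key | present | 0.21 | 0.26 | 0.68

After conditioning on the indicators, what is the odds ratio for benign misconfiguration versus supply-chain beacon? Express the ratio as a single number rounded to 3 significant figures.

The normalizing constant cancels in an odds ratio, so compute prior × likelihood for the two hypotheses only:
  benign misconfiguration: 0.361 × 0.89 × 0.68 = 0.21848
  supply-chain beacon: 0.496 × 0.29 × 0.21 = 0.030206
Odds(benign misconfiguration : supply-chain beacon) = 0.21848 / 0.030206 ≈ 7.23.

7.23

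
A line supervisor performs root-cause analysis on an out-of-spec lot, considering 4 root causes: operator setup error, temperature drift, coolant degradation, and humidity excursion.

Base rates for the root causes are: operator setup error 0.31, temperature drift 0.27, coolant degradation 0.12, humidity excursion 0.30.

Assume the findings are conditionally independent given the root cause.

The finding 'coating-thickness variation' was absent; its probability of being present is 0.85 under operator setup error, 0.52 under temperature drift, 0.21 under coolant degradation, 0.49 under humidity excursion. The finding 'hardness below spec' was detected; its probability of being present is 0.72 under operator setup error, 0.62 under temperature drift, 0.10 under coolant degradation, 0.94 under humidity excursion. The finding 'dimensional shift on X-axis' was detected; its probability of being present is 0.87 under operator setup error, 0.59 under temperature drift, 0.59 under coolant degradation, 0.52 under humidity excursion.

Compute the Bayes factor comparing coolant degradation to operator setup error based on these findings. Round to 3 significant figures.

0.496

Joint likelihood of the evidence pattern under each hypothesis (using 1 − P(present | H) for each absent finding):
  coolant degradation: (1 − 0.21) × 0.10 × 0.59 = 0.04661
  operator setup error: (1 − 0.85) × 0.72 × 0.87 = 0.09396
Bayes factor = 0.04661 / 0.09396 ≈ 0.496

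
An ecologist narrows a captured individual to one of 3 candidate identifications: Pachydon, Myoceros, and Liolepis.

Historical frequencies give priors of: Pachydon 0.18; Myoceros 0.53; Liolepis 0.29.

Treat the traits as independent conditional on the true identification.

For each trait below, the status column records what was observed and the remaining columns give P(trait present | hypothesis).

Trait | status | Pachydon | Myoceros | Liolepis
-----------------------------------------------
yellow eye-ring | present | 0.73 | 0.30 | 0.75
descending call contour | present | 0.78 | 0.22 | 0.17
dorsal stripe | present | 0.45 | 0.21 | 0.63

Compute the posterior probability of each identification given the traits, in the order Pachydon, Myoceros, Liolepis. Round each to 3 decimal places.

For each hypothesis, the unnormalized posterior weight is prior × product of the trait likelihoods:
  Pachydon: 0.18 × 0.73 × 0.78 × 0.45 = 0.046121
  Myoceros: 0.53 × 0.30 × 0.22 × 0.21 = 0.0073458
  Liolepis: 0.29 × 0.75 × 0.17 × 0.63 = 0.023294
Marginal likelihood of the evidence = 0.076761.
P(Pachydon | evidence) = 0.046121 / 0.076761 ≈ 0.601
P(Myoceros | evidence) = 0.0073458 / 0.076761 ≈ 0.096
P(Liolepis | evidence) = 0.023294 / 0.076761 ≈ 0.303

0.601, 0.096, 0.303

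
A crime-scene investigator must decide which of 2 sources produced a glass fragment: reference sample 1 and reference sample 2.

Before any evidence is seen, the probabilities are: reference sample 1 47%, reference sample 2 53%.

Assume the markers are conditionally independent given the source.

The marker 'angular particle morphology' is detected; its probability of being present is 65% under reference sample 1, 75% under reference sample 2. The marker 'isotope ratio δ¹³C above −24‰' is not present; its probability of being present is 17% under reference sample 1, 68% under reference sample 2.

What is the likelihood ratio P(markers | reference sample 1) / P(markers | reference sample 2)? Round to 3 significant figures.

Joint likelihood of the marker pattern under each hypothesis (using 1 − P(present | H) for each absent marker):
  reference sample 1: 0.65 × (1 − 0.17) = 0.5395
  reference sample 2: 0.75 × (1 − 0.68) = 0.24
Bayes factor = 0.5395 / 0.24 ≈ 2.25

2.25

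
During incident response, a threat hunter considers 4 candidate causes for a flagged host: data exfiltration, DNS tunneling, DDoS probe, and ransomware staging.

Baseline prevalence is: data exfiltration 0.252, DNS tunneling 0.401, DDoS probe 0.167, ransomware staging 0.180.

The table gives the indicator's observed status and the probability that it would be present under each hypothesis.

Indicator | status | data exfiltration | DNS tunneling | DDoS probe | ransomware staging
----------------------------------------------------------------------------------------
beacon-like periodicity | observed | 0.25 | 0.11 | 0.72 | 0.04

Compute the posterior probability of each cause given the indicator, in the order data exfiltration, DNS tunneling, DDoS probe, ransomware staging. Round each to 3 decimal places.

0.269, 0.188, 0.513, 0.031

By Bayes' rule, the unnormalized weight for each hypothesis is prior × likelihood:
  data exfiltration: 0.252 × 0.25 = 0.063
  DNS tunneling: 0.401 × 0.11 = 0.04411
  DDoS probe: 0.167 × 0.72 = 0.12024
  ransomware staging: 0.180 × 0.04 = 0.0072
Normalizing constant Z = 0.063 + 0.04411 + 0.12024 + 0.0072 = 0.23455.
P(data exfiltration | evidence) = 0.063 / 0.23455 ≈ 0.269
P(DNS tunneling | evidence) = 0.04411 / 0.23455 ≈ 0.188
P(DDoS probe | evidence) = 0.12024 / 0.23455 ≈ 0.513
P(ransomware staging | evidence) = 0.0072 / 0.23455 ≈ 0.031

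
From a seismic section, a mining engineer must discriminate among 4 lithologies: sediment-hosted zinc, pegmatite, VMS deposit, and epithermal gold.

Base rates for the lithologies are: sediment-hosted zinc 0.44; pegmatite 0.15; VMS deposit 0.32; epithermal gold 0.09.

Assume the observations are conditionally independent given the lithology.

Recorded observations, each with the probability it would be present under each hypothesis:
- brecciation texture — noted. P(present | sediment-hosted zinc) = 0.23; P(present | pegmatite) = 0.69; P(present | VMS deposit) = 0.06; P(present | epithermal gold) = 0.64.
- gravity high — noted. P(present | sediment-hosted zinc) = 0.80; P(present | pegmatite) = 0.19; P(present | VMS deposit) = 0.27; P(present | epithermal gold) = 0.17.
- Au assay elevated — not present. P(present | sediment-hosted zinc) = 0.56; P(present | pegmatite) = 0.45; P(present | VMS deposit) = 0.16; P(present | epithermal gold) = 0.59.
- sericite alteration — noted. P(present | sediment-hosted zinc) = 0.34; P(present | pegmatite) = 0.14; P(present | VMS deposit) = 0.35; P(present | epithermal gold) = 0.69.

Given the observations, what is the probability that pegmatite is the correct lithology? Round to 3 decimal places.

For each hypothesis, the unnormalized posterior weight is prior × product of the observation likelihoods (using 1 − P(present | H) for each absent observation):
  sediment-hosted zinc: 0.44 × 0.23 × 0.80 × (1 − 0.56) × 0.34 = 0.012112
  pegmatite: 0.15 × 0.69 × 0.19 × (1 − 0.45) × 0.14 = 0.0015142
  VMS deposit: 0.32 × 0.06 × 0.27 × (1 − 0.16) × 0.35 = 0.0015241
  epithermal gold: 0.09 × 0.64 × 0.17 × (1 − 0.59) × 0.69 = 0.0027702
Marginal likelihood of the evidence = 0.01792.
P(pegmatite | evidence) = 0.0015142 / 0.01792 ≈ 0.084.

0.084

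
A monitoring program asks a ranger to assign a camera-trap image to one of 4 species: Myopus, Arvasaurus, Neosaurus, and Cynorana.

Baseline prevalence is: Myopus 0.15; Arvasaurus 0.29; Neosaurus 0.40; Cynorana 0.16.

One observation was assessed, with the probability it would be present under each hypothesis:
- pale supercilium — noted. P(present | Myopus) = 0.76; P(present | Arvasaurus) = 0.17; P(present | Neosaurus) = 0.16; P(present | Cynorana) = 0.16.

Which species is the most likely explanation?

Myopus

By Bayes' rule, the unnormalized weight for each hypothesis is prior × likelihood:
  Myopus: 0.15 × 0.76 = 0.114
  Arvasaurus: 0.29 × 0.17 = 0.0493
  Neosaurus: 0.40 × 0.16 = 0.064
  Cynorana: 0.16 × 0.16 = 0.0256
Marginal likelihood of the evidence = 0.2529.
P(Myopus | evidence) ≈ 0.114 / 0.2529 ≈ 0.451
P(Arvasaurus | evidence) ≈ 0.0493 / 0.2529 ≈ 0.195
P(Neosaurus | evidence) ≈ 0.064 / 0.2529 ≈ 0.253
P(Cynorana | evidence) ≈ 0.0256 / 0.2529 ≈ 0.101
The largest is 0.451, so Myopus is most probable.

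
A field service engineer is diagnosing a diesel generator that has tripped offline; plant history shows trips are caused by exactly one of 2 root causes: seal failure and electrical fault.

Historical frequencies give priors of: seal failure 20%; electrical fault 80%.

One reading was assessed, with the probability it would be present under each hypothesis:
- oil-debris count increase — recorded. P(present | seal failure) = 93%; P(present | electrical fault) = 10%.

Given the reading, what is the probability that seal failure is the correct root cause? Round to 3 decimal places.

For each hypothesis, the unnormalized posterior weight is prior × likelihood:
  seal failure: 0.20 × 0.93 = 0.186
  electrical fault: 0.80 × 0.10 = 0.08
Normalizing constant Z = 0.186 + 0.08 = 0.266.
P(seal failure | evidence) = 0.186 / 0.266 ≈ 0.699.

0.699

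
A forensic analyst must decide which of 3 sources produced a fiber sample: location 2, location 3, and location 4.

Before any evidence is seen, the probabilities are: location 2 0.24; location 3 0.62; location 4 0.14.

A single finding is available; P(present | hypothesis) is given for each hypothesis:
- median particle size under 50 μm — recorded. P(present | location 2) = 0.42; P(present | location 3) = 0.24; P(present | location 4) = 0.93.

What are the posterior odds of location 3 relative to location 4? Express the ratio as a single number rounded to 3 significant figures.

1.14

Unnormalized posterior weight (prior times the finding likelihood) for each of the two hypotheses:
  location 3: 0.62 × 0.24 = 0.1488
  location 4: 0.14 × 0.93 = 0.1302
Odds(location 3 : location 4) = 0.1488 / 0.1302 ≈ 1.14.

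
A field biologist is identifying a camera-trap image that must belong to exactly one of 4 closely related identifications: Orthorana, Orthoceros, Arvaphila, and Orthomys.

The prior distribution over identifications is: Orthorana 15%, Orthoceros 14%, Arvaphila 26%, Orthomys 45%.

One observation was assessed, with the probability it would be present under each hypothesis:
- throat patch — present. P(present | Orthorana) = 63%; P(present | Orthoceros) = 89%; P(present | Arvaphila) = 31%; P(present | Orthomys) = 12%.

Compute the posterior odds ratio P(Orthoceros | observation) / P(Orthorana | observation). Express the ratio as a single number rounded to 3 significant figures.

1.32

The normalizing constant cancels in an odds ratio, so compute prior × likelihood for the two hypotheses only:
  Orthoceros: 0.14 × 0.89 = 0.1246
  Orthorana: 0.15 × 0.63 = 0.0945
Odds(Orthoceros : Orthorana) = 0.1246 / 0.0945 ≈ 1.32.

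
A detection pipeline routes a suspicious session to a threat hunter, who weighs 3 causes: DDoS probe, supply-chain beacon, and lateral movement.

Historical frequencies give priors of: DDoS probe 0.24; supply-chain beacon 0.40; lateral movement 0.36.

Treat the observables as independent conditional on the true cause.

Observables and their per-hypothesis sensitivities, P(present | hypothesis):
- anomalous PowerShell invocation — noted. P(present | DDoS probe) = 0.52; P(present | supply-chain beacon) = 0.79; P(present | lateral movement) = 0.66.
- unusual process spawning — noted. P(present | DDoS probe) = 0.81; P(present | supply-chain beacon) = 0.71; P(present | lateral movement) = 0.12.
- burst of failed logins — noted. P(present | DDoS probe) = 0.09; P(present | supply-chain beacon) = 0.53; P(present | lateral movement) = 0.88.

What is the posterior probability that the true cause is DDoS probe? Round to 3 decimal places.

For each hypothesis, the unnormalized posterior weight is prior × product of the observable likelihoods:
  DDoS probe: 0.24 × 0.52 × 0.81 × 0.09 = 0.0090979
  supply-chain beacon: 0.40 × 0.79 × 0.71 × 0.53 = 0.11891
  lateral movement: 0.36 × 0.66 × 0.12 × 0.88 = 0.025091
The unnormalized weights sum to 0.1531.
P(DDoS probe | evidence) = 0.0090979 / 0.1531 ≈ 0.059.

0.059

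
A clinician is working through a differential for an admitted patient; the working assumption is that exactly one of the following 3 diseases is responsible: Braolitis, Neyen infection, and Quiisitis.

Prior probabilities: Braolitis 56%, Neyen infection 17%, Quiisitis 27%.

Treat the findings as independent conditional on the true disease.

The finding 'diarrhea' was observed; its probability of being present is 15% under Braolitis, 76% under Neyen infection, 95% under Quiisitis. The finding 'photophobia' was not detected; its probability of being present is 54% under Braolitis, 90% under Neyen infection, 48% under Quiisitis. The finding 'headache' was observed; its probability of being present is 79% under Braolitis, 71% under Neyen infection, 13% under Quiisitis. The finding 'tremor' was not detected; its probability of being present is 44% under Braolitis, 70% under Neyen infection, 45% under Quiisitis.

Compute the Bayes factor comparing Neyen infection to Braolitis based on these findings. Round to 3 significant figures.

Take the product of per-finding likelihoods under each hypothesis (using 1 − P(present | H) for each absent finding), then divide.
  Neyen infection: 0.76 × (1 − 0.90) × 0.71 × (1 − 0.70) = 0.016188
  Braolitis: 0.15 × (1 − 0.54) × 0.79 × (1 − 0.44) = 0.030526
Bayes factor = 0.016188 / 0.030526 ≈ 0.530

0.530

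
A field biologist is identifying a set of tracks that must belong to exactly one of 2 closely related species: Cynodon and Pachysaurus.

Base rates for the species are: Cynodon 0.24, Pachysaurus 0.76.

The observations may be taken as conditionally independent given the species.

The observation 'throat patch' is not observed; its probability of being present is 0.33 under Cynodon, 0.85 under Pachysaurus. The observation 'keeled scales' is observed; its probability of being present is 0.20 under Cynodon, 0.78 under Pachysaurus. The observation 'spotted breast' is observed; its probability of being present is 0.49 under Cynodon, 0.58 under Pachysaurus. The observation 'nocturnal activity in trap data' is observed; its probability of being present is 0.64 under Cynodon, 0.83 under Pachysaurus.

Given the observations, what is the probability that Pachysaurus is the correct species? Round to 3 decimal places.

For each hypothesis, the unnormalized posterior weight is prior × product of the observation likelihoods (using 1 − P(present | H) for each absent observation):
  Cynodon: 0.24 × (1 − 0.33) × 0.20 × 0.49 × 0.64 = 0.010085
  Pachysaurus: 0.76 × (1 − 0.85) × 0.78 × 0.58 × 0.83 = 0.042806
Marginal likelihood of the evidence = 0.052891.
P(Pachysaurus | evidence) = 0.042806 / 0.052891 ≈ 0.809.

0.809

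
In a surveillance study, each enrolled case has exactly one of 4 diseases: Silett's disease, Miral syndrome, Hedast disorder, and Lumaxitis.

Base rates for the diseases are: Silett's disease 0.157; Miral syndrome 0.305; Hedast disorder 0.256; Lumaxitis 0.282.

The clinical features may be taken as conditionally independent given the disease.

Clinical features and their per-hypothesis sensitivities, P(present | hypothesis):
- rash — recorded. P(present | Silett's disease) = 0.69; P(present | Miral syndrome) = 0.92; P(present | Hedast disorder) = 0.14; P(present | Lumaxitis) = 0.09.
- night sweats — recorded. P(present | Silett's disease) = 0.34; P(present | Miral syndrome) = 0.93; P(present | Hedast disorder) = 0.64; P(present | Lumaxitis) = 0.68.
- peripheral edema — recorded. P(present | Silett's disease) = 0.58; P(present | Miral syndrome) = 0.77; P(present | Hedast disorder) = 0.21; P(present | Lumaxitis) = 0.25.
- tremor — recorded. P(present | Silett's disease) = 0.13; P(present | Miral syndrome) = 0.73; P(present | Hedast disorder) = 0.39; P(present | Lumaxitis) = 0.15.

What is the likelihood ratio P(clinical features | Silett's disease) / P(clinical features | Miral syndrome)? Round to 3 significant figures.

The Bayes factor is the ratio of the joint likelihoods of the clinical feature pattern under the two hypotheses.
  Silett's disease: 0.69 × 0.34 × 0.58 × 0.13 = 0.017689
  Miral syndrome: 0.92 × 0.93 × 0.77 × 0.73 = 0.48093
Bayes factor = 0.017689 / 0.48093 ≈ 0.0368

0.0368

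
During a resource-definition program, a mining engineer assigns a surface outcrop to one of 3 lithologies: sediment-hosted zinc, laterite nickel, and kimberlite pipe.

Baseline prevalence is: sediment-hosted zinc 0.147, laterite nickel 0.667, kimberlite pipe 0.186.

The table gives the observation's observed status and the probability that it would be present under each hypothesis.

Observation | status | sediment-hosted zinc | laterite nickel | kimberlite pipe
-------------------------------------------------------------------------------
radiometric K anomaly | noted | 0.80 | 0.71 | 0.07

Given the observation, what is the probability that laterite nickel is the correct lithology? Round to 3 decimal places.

0.784

By Bayes' rule, the unnormalized weight for each hypothesis is prior × likelihood:
  sediment-hosted zinc: 0.147 × 0.80 = 0.1176
  laterite nickel: 0.667 × 0.71 = 0.47357
  kimberlite pipe: 0.186 × 0.07 = 0.01302
Normalizing constant Z = 0.1176 + 0.47357 + 0.01302 = 0.60419.
P(laterite nickel | evidence) = 0.47357 / 0.60419 ≈ 0.784.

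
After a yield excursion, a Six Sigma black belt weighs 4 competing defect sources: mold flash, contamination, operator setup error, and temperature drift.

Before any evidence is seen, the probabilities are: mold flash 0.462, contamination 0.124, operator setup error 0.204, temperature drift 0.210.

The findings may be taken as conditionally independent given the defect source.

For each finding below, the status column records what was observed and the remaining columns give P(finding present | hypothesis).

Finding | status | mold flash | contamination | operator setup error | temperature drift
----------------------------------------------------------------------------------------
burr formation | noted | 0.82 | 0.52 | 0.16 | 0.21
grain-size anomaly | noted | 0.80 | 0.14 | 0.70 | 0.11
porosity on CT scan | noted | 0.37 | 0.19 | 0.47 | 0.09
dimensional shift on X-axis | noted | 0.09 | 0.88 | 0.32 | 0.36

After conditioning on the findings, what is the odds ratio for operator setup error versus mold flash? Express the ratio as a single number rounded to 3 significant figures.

0.340

The normalizing constant cancels in an odds ratio, so compute prior × likelihood for the two hypotheses only:
  operator setup error: 0.204 × 0.16 × 0.70 × 0.47 × 0.32 = 0.0034363
  mold flash: 0.462 × 0.82 × 0.80 × 0.37 × 0.09 = 0.010092
Posterior odds = 0.0034363 / 0.010092 ≈ 0.340.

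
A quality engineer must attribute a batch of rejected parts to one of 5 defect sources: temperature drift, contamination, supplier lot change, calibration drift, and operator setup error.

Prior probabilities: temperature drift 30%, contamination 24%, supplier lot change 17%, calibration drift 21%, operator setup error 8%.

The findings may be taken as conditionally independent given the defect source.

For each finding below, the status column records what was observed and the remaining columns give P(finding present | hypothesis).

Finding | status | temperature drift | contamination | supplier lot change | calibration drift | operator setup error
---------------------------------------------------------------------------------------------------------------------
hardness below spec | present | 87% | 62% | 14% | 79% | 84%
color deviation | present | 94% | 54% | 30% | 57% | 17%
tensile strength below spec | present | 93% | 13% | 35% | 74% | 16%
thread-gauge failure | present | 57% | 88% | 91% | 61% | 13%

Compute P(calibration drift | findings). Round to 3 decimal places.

For each hypothesis, the unnormalized posterior weight is prior × product of the finding likelihoods:
  temperature drift: 0.30 × 0.87 × 0.94 × 0.93 × 0.57 = 0.13005
  contamination: 0.24 × 0.62 × 0.54 × 0.13 × 0.88 = 0.0091923
  supplier lot change: 0.17 × 0.14 × 0.30 × 0.35 × 0.91 = 0.0022741
  calibration drift: 0.21 × 0.79 × 0.57 × 0.74 × 0.61 = 0.042686
  operator setup error: 0.08 × 0.84 × 0.17 × 0.16 × 0.13 = 0.00023762
Normalizing constant Z = 0.13005 + 0.0091923 + 0.0022741 + 0.042686 + 0.00023762 = 0.18444.
P(calibration drift | evidence) = 0.042686 / 0.18444 ≈ 0.231.

0.231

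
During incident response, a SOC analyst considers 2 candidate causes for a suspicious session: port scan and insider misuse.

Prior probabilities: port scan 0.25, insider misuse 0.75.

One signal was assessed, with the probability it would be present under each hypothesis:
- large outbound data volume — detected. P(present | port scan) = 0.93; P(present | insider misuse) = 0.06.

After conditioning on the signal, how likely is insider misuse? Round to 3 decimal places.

For each hypothesis, the unnormalized posterior weight is prior × likelihood:
  port scan: 0.25 × 0.93 = 0.2325
  insider misuse: 0.75 × 0.06 = 0.045
Marginal likelihood of the evidence = 0.2775.
P(insider misuse | evidence) = 0.045 / 0.2775 ≈ 0.162.

0.162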